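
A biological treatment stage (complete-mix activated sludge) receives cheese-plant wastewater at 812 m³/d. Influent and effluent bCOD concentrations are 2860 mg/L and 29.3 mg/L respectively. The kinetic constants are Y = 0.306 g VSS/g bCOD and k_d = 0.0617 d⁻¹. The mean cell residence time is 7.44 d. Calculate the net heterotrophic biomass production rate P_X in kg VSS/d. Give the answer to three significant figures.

P_X ≈ 482 kg VSS/d

Y_obs = Y / (1 + k_d θ_c) = 0.306 / (1 + 0.0617 × 7.44) = 0.306 / 1.459 = 0.2097.
Q·(S₀ − S) = 812 × (2860 − 29.3) × 10⁻³ = 2299 kg/d removed.
Net biomass production P_X = Y_obs × Q·(S₀ − S) = 0.2097 × 2299 = 482.1 kg VSS/d.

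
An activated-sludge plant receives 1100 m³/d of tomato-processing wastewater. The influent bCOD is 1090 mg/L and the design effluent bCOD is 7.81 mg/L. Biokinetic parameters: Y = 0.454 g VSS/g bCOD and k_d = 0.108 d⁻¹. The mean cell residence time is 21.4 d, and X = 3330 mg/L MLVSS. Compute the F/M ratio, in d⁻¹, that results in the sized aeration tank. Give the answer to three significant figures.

Rearranging the biomass balance for a CMAS with decay, V = Y·Q·ΔS·θ_c / [X·(1+k_d θ_c)] = 0.454 × 1100 × (1090 − 7.81) × 21.4 / [3330 × (1 + 0.108 × 21.4)] = 1.16×10^7 / 11026 = 1049 m³.
F/M = Q·S₀ / (V·X) = 1100 × 1090 / (1049 × 3330) = 0.3433 g bCOD·(g VSS·d)⁻¹.

F/M ≈ 0.343 d⁻¹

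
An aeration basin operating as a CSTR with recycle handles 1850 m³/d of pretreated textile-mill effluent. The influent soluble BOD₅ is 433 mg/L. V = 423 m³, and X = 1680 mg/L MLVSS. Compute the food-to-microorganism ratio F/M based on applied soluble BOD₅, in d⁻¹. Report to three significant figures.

F/M ≈ 1.13 d⁻¹

F/M = applied load / biomass = Q·S₀/(V·X) = 1850 × 433 / (423.0 × 1680) = 1.127 d⁻¹.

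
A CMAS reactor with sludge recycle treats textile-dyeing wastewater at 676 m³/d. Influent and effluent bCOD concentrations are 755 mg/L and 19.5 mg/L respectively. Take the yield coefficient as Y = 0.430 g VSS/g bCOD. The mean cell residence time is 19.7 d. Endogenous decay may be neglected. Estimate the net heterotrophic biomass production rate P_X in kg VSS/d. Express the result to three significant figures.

With endogenous decay neglected, the observed yield equals the true yield: Y_obs = Y = 0.430 g VSS/g bCOD.
Substrate removed = Q·(S₀ − S) = 676 m³/d × (755 − 19.5) g/m³ = 4.97×10^5 g/d = 497.2 kg/d.
Net biomass production P_X = Y_obs × Q·(S₀ − S) = 0.4300 × 497.2 = 213.8 kg VSS/d.

P_X ≈ 214 kg VSS/d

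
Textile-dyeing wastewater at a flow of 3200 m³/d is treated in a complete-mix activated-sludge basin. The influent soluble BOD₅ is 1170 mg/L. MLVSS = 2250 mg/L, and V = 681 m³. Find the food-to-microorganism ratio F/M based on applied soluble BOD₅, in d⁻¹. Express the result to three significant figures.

F/M ≈ 2.44 d⁻¹

F/M = Q·S₀ / (V·X) = 3200 × 1170 / (681.0 × 2250) = 2.443 g soluble BOD₅·(g VSS·d)⁻¹.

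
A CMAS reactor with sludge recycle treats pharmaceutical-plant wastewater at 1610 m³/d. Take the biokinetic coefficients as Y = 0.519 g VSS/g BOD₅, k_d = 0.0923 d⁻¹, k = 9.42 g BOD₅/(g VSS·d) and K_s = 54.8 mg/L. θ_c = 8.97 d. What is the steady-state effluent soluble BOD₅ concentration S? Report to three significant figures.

S ≈ 2.38 mg/L

For a completely mixed reactor with recycle the Lawrence–McCarty relation gives S = K_s·(1 + k_d·θ_c) / [θ_c·(Y·k − k_d) − 1] = 54.8 × (1 + 0.0923 × 8.97) / [8.97 × (0.519 × 9.42 − 0.0923) − 1] = 100.2 / 42.03 = 2.384 mg/L.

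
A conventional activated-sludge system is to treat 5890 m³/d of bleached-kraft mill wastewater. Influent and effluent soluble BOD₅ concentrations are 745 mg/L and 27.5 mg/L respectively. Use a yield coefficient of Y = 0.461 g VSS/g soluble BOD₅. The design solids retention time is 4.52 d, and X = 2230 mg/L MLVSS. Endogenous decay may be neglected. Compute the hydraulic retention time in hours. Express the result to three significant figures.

With k_d = 0 the design equation reduces to V = Y Q (S₀−S) θ_c / X = 0.461 × 5890 × (745 − 27.5) × 4.52 / 2230 = 3949 m³.
τ = V/Q = 3949/5890 = 0.6704 d, or 16.09 h.

τ ≈ 16.1 h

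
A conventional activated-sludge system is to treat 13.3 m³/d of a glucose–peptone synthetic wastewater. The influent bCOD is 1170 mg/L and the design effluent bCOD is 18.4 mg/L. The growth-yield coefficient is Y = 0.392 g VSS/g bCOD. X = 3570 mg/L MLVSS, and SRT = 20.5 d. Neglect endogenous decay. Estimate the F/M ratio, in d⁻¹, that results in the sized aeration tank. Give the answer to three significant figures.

Biomass mass balance (decay neglected): V·X = Y·Q·(S₀ − S)·θ_c, so V = 0.392 × 13.3 × (1170 − 18.4) × 20.5 / 3570 = 34.48 m³.
F/M = applied load / biomass = Q·S₀/(V·X) = 13.3 × 1170 / (34.48 × 3570) = 0.1264 d⁻¹.

F/M ≈ 0.126 d⁻¹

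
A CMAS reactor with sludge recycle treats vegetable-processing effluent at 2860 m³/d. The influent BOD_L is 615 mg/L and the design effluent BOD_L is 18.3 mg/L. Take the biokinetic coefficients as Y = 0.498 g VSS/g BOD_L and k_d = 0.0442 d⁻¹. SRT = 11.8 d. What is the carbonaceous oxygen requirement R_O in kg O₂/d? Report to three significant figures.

R_O ≈ 913 kg O₂/d

The observed yield is Y_obs = Y/(1 + k_d·θ_c) = 0.498 / (1 + 0.0442 × 11.8) = 0.498 / 1.522 = 0.3273 g VSS per g BOD_L removed.
Substrate removed = Q·(S₀ − S) = 2860 m³/d × (615 − 18.3) g/m³ = 1.71×10^6 g/d = 1707 kg/d.
Biomass synthesised: P_X = Y_obs × 1707 = 558.6 kg VSS/d.
R_O = Q·(S₀ − S) − 1.42·P_X = 1707 − 1.42 × 558.6 = 913.4 kg O₂/d.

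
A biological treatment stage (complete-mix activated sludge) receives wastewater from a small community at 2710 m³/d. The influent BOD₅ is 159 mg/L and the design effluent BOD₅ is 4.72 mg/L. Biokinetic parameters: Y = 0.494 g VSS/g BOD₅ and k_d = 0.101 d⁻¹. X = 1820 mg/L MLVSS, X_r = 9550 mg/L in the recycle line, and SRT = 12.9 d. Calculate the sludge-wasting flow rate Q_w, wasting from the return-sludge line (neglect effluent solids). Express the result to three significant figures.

Q_w ≈ 9.39 m³/d

Steady-state biomass mass balance: V·X·(1 + k_d·θ_c) = Y·Q·(S₀ − S)·θ_c, so V = 0.494 × 2710 × (159 − 4.72) × 12.9 / [1820 × (1 + 0.101 × 12.9)] = 2.66×10^6 / 4191 = 635.7 m³.
θ_c = V·X/(Q_w·X_r) when wasting from the recycle, so Q_w = V·X/(θ_c·X_r) = 635.7 × 1820 / (12.9 × 9550) = 9.391 m³/d.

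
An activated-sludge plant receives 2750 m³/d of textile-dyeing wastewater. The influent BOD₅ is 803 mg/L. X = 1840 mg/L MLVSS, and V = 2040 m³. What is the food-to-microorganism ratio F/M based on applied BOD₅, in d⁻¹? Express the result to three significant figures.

Food-to-microorganism ratio F/M = Q S₀ / (V X) = 2750 × 803 / (2040 × 1840) = 0.5883 d⁻¹.

F/M ≈ 0.588 d⁻¹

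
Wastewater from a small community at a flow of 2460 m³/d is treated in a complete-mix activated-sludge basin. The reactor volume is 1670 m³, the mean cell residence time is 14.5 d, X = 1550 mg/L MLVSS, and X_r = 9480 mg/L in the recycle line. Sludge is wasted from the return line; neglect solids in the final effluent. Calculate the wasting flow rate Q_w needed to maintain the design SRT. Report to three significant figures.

Q_w ≈ 18.8 m³/d

Wasting from the return line (neglecting effluent solids): Q_w = V·X / (θ_c·X_r) = 1670 × 1550 / (14.5 × 9480) = 18.83 m³/d.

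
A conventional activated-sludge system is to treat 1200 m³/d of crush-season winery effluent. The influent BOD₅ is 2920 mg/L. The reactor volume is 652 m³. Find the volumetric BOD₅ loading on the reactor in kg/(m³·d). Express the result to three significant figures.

L_v = Q S₀ / V = 1200 × 2920 × 10⁻³ / 652.0 = 5.374 kg/(m³·d).

L_v ≈ 5.37 kg BOD₅/(m³·d)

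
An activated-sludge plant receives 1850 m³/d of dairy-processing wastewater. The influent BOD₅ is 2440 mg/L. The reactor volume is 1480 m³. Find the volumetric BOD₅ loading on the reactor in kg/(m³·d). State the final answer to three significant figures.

Applied BOD₅ load per unit volume = Q·S₀/V = (1850 × 2440/1000)/1480 = 3.050 kg BOD₅·m⁻³·d⁻¹.

L_v ≈ 3.05 kg BOD₅/(m³·d)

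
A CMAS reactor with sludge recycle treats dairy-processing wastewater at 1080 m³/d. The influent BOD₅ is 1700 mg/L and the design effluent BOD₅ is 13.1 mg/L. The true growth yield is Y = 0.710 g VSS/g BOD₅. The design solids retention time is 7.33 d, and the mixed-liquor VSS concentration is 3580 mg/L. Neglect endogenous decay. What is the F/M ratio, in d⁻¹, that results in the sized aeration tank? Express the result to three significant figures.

Biomass mass balance (decay neglected): V·X = Y·Q·(S₀ − S)·θ_c, so V = 0.710 × 1080 × (1700 − 13.1) × 7.33 / 3580 = 2648 m³.
F/M = applied load / biomass = Q·S₀/(V·X) = 1080 × 1700 / (2648 × 3580) = 0.1936 d⁻¹.

F/M ≈ 0.194 d⁻¹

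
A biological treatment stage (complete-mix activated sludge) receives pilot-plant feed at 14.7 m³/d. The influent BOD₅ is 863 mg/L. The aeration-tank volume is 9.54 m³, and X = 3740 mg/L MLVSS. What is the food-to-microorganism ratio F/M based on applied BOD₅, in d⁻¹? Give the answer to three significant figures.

F/M = applied load / biomass = Q·S₀/(V·X) = 14.7 × 863 / (9.540 × 3740) = 0.3556 d⁻¹.

F/M ≈ 0.356 d⁻¹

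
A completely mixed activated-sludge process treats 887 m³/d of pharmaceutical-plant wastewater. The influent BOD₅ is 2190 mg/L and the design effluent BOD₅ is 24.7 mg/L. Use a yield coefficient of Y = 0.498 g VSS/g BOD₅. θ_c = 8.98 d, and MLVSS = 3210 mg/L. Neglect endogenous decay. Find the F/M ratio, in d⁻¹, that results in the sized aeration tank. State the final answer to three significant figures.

V·X = Y·Q·ΔS·θ_c gives V = 0.498 × 887 × (2190 − 24.7) × 8.98 / 3210 = 2676 m³.
F/M = applied load / biomass = Q·S₀/(V·X) = 887 × 2190 / (2676 × 3210) = 0.2262 d⁻¹.

F/M ≈ 0.226 d⁻¹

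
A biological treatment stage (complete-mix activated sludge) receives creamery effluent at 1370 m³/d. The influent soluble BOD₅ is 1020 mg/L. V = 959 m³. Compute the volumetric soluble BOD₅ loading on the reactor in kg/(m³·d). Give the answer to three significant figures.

L_v = Q S₀ / V = 1370 × 1020 × 10⁻³ / 959.0 = 1.457 kg/(m³·d).

L_v ≈ 1.46 kg soluble BOD₅/(m³·d)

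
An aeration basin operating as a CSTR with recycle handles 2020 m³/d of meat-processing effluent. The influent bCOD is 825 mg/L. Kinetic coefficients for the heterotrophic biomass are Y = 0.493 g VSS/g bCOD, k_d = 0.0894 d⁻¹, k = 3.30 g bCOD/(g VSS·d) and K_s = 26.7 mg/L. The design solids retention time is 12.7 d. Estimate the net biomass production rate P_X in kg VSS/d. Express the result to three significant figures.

P_X ≈ 383 kg VSS/d

For a completely mixed reactor with recycle the Lawrence–McCarty relation gives S = K_s·(1 + k_d·θ_c) / [θ_c·(Y·k − k_d) − 1] = 26.7 × (1 + 0.0894 × 12.7) / [12.7 × (0.493 × 3.30 − 0.0894) − 1] = 57.01 / 18.53 = 3.078 mg/L.
The observed yield is Y_obs = Y/(1 + k_d·θ_c) = 0.493 / (1 + 0.0894 × 12.7) = 0.493 / 2.135 = 0.2309 g VSS per g bCOD removed.
ΔS = 825 − 3.08 = 821.9 mg/L, so the substrate removal rate is 2020 × 821.9/1000 = 1660 kg bCOD/d.
Biomass produced: P_X = Y_obs·Q·ΔS = 0.2309 × 1660 ≈ 383.3 kg VSS/d.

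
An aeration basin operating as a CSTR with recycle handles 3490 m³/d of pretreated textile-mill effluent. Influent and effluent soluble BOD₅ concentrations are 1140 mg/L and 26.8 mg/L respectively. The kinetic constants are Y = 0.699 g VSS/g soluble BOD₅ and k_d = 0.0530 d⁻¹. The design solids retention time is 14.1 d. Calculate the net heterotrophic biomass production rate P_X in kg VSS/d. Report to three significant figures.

P_X ≈ 1550 kg VSS/d

The observed yield is Y_obs = Y/(1 + k_d·θ_c) = 0.699 / (1 + 0.0530 × 14.1) = 0.699 / 1.747 = 0.4000 g VSS per g soluble BOD₅ removed.
Substrate removed = Q·(S₀ − S) = 3490 m³/d × (1140 − 26.8) g/m³ = 3.89×10^6 g/d = 3885 kg/d.
P_X = Y_obs · Q(S₀ − S) = 0.4000 × 3885 = 1554 kg VSS/d.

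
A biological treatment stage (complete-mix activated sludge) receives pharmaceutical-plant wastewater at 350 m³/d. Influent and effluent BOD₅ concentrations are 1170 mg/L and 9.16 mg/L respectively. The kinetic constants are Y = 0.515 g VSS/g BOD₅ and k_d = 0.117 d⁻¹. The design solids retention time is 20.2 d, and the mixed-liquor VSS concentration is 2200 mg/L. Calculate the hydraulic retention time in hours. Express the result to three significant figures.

Rearranging the biomass balance for a CMAS with decay, V = Y·Q·ΔS·θ_c / [X·(1+k_d θ_c)] = 0.515 × 350 × (1170 − 9.16) × 20.2 / [2200 × (1 + 0.117 × 20.2)] = 4.23×10^6 / 7399 = 571.2 m³.
τ = V/Q = 571.2/350 = 1.632 d, or 39.17 h.

τ ≈ 39.2 h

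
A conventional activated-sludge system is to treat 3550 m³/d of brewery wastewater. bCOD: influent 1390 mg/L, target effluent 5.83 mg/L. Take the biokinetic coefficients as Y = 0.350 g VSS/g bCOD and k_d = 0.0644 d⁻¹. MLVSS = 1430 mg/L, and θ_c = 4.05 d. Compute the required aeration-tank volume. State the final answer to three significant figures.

V ≈ 3860 m³

From the SRT design equation V = Y Q (S₀−S) θ_c / [X (1 + k_d θ_c)] = 0.350 × 3550 × (1390 − 5.83) × 4.05 / [1430 × (1 + 0.0644 × 4.05)] = 6.97×10^6 / 1803 = 3863 m³.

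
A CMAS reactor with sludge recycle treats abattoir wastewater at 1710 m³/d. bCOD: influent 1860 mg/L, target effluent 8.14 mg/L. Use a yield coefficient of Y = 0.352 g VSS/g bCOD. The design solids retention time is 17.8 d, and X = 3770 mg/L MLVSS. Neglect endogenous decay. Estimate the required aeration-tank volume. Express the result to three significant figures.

With k_d = 0 the design equation reduces to V = Y Q (S₀−S) θ_c / X = 0.352 × 1710 × (1860 − 8.14) × 17.8 / 3770 = 5263 m³.

V ≈ 5260 m³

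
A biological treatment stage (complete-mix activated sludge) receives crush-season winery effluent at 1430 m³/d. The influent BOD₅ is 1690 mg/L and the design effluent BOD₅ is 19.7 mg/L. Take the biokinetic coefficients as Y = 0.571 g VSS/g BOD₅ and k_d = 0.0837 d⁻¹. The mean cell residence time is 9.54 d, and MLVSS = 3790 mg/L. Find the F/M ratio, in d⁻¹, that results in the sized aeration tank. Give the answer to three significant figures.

Steady-state biomass mass balance: V·X·(1 + k_d·θ_c) = Y·Q·(S₀ − S)·θ_c, so V = 0.571 × 1430 × (1690 − 19.7) × 9.54 / [3790 × (1 + 0.0837 × 9.54)] = 1.3×10^7 / 6816 = 1909 m³.
F/M = applied load / biomass = Q·S₀/(V·X) = 1430 × 1690 / (1909 × 3790) = 0.3341 d⁻¹.

F/M ≈ 0.334 d⁻¹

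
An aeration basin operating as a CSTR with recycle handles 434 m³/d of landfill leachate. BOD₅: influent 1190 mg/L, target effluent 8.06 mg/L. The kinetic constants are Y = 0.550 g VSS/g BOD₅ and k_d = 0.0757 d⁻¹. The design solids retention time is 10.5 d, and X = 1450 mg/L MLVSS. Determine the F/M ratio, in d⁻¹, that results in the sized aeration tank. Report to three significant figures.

F/M ≈ 0.313 d⁻¹

Steady-state biomass mass balance: V·X·(1 + k_d·θ_c) = Y·Q·(S₀ − S)·θ_c, so V = 0.550 × 434 × (1190 − 8.06) × 10.5 / [1450 × (1 + 0.0757 × 10.5)] = 2.96×10^6 / 2603 = 1138 m³.
F/M = Q·S₀ / (V·X) = 434 × 1190 / (1138 × 1450) = 0.3129 g BOD₅·(g VSS·d)⁻¹.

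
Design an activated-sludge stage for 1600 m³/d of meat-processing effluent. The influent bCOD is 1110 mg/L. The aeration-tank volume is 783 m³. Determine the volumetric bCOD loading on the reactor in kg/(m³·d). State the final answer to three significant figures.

L_v ≈ 2.27 kg bCOD/(m³·d)

L_v = Q S₀ / V = 1600 × 1110 × 10⁻³ / 783.0 = 2.268 kg/(m³·d).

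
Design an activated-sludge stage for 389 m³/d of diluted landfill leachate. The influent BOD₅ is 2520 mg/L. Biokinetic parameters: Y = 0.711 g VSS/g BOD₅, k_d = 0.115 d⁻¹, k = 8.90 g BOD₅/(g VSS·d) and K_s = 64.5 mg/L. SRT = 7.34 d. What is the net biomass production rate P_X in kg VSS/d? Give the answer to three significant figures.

P_X ≈ 378 kg VSS/d

Effluent substrate depends only on kinetics and SRT: S = K_s(1 + k_d θ_c) / [θ_c(Yk − k_d) − 1] = 64.5 × (1 + 0.115 × 7.34) / [7.34 × (0.711 × 8.90 − 0.115) − 1] = 118.9 / 44.60 = 2.667 mg/L.
Correct the yield for decay: Y_obs = Y/(1 + k_d θ_c) = 0.711 / (1 + 0.115 × 7.34) = 0.711 / 1.844 = 0.3856.
Substrate removed = Q·(S₀ − S) = 389 m³/d × (2520 − 2.67) g/m³ = 9.79×10^5 g/d = 979.2 kg/d.
Biomass produced: P_X = Y_obs·Q·ΔS = 0.3856 × 979.2 ≈ 377.6 kg VSS/d.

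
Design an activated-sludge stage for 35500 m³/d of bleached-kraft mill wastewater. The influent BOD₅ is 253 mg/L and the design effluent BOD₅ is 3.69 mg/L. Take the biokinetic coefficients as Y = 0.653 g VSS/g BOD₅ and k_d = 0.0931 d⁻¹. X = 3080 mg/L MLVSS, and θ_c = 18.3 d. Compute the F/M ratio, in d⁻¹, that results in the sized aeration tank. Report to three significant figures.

F/M ≈ 0.230 d⁻¹

Steady-state biomass mass balance: V·X·(1 + k_d·θ_c) = Y·Q·(S₀ − S)·θ_c, so V = 0.653 × 35500 × (253 − 3.69) × 18.3 / [3080 × (1 + 0.0931 × 18.3)] = 1.06×10^8 / 8327 = 12700 m³.
F/M = Q·S₀ / (V·X) = 35500 × 253 / (12700 × 3080) = 0.2296 g BOD₅·(g VSS·d)⁻¹.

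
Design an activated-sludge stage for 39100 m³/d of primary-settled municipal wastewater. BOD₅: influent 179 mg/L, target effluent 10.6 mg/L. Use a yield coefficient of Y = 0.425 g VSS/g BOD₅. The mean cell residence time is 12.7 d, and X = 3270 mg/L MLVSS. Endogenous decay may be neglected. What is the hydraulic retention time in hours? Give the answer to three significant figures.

τ ≈ 6.67 h

V·X = Y·Q·ΔS·θ_c gives V = 0.425 × 39100 × (179 − 10.6) × 12.7 / 3270 = 10868 m³.
τ = V/Q = 10868/39100 = 0.2780 d, or 6.671 h.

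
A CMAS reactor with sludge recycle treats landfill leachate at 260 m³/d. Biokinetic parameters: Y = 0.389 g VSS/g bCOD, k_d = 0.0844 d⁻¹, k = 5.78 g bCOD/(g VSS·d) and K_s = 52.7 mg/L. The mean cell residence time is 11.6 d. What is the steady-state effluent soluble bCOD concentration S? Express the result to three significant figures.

Effluent substrate depends only on kinetics and SRT: S = K_s(1 + k_d θ_c) / [θ_c(Yk − k_d) − 1] = 52.7 × (1 + 0.0844 × 11.6) / [11.6 × (0.389 × 5.78 − 0.0844) − 1] = 104.3 / 24.10 = 4.327 mg/L.

S ≈ 4.33 mg/L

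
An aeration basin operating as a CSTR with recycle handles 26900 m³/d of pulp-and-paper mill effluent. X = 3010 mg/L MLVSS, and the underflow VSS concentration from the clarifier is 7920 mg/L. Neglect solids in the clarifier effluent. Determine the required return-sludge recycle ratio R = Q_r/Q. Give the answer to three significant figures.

R = Q_r/Q = X/(X_r − X) = 3010 / (7920 − 3010) = 0.6130.

R ≈ 0.613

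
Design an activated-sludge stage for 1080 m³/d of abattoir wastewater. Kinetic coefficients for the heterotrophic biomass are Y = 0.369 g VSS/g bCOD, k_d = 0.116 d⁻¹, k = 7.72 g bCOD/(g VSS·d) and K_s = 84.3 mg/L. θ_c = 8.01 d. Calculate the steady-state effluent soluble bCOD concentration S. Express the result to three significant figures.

Effluent substrate depends only on kinetics and SRT: S = K_s(1 + k_d θ_c) / [θ_c(Yk − k_d) − 1] = 84.3 × (1 + 0.116 × 8.01) / [8.01 × (0.369 × 7.72 − 0.116) − 1] = 162.6 / 20.89 = 7.785 mg/L.

S ≈ 7.79 mg/L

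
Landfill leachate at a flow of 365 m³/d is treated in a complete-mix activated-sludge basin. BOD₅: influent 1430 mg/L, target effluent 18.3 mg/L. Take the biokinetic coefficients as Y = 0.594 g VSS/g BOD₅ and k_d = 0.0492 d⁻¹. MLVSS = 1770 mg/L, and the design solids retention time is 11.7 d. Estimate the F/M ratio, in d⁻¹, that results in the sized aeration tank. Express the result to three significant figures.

Rearranging the biomass balance for a CMAS with decay, V = Y·Q·ΔS·θ_c / [X·(1+k_d θ_c)] = 0.594 × 365 × (1430 − 18.3) × 11.7 / [1770 × (1 + 0.0492 × 11.7)] = 3.58×10^6 / 2789 = 1284 m³.
F/M = applied load / biomass = Q·S₀/(V·X) = 365 × 1430 / (1284 × 1770) = 0.2297 d⁻¹.

F/M ≈ 0.230 d⁻¹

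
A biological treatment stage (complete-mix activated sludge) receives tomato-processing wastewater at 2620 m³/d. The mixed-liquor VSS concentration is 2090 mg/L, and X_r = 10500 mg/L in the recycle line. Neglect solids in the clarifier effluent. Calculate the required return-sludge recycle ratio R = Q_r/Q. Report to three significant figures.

R ≈ 0.249

R = Q_r/Q = X/(X_r − X) = 2090 / (10500 − 2090) = 0.2485.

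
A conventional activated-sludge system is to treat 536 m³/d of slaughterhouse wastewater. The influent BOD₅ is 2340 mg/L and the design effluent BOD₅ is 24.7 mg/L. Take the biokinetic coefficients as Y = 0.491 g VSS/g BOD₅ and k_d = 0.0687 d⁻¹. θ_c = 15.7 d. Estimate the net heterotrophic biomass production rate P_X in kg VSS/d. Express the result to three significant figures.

Y_obs = Y / (1 + k_d θ_c) = 0.491 / (1 + 0.0687 × 15.7) = 0.491 / 2.079 = 0.2362.
Mass of BOD₅ removed per day: Q(S₀ − S) = 536 × 2315 g/m³ = 1241 kg/d.
So the net sludge growth is P_X = 0.2362 × 1241 = 293.1 kg VSS/d.

P_X ≈ 293 kg VSS/d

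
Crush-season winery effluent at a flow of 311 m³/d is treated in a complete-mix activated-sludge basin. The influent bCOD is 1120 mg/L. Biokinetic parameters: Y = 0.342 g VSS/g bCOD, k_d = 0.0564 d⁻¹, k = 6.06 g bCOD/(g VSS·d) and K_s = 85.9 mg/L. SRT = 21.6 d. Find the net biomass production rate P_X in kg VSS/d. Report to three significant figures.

For a completely mixed reactor with recycle the Lawrence–McCarty relation gives S = K_s·(1 + k_d·θ_c) / [θ_c·(Y·k − k_d) − 1] = 85.9 × (1 + 0.0564 × 21.6) / [21.6 × (0.342 × 6.06 − 0.0564) − 1] = 190.5 / 42.55 = 4.478 mg/L.
Observed yield with endogenous decay: Y_obs = Y / (1 + k_d·θ_c) = 0.342 / (1 + 0.0564 × 21.6) = 0.342 / 2.218 = 0.1542 g VSS/g bCOD.
Q·(S₀ − S) = 311 × (1120 − 4.48) × 10⁻³ = 346.9 kg/d removed.
Net biomass production P_X = Y_obs × Q·(S₀ − S) = 0.1542 × 346.9 = 53.49 kg VSS/d.

P_X ≈ 53.5 kg VSS/d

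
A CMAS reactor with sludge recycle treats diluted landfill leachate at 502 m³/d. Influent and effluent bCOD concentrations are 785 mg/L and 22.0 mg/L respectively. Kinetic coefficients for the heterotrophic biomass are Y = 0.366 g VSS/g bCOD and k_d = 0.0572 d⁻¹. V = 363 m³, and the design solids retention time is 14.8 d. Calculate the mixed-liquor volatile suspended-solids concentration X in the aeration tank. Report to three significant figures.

X ≈ 3100 mg/L

Solving the biomass balance for X: X = Y Q (S₀−S) θ_c / [V (1+k_d θ_c)] = 0.366 × 502 × (785 − 22.0) × 14.8 / [363 × (1 + 0.0572 × 14.8)] = 3095 mg/L.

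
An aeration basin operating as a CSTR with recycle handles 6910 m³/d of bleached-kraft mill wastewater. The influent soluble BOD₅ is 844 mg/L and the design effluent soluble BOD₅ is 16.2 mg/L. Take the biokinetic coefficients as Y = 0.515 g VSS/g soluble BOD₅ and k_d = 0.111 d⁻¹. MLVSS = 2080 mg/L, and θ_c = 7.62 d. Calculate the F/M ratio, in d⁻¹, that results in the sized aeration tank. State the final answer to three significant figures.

F/M ≈ 0.480 d⁻¹

Rearranging the biomass balance for a CMAS with decay, V = Y·Q·ΔS·θ_c / [X·(1+k_d θ_c)] = 0.515 × 6910 × (844 − 16.2) × 7.62 / [2080 × (1 + 0.111 × 7.62)] = 2.24×10^7 / 3839 = 5847 m³.
Food-to-microorganism ratio F/M = Q S₀ / (V X) = 6910 × 844 / (5847 × 2080) = 0.4796 d⁻¹.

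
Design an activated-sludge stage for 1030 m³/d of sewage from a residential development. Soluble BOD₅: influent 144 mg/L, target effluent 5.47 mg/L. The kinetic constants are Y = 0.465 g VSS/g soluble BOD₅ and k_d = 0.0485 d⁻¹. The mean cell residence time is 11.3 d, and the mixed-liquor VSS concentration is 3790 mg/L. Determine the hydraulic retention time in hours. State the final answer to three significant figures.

τ ≈ 2.98 h

Steady-state biomass mass balance: V·X·(1 + k_d·θ_c) = Y·Q·(S₀ − S)·θ_c, so V = 0.465 × 1030 × (144 − 5.47) × 11.3 / [3790 × (1 + 0.0485 × 11.3)] = 7.5×10^5 / 5867 = 127.8 m³.
HRT = V/Q = 127.8 m³ / 1030 m³·d⁻¹ = 0.1241 d × 24 = 2.978 h.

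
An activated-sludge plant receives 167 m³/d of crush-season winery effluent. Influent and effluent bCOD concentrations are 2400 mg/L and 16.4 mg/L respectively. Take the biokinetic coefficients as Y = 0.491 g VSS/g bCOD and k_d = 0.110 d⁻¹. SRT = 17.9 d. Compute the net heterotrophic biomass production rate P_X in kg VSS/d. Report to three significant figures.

P_X ≈ 65.8 kg VSS/d

Y_obs = Y / (1 + k_d θ_c) = 0.491 / (1 + 0.110 × 17.9) = 0.491 / 2.969 = 0.1654.
Mass of bCOD removed per day: Q(S₀ − S) = 167 × 2384 g/m³ = 398.1 kg/d.
P_X = Y_obs · Q(S₀ − S) = 0.1654 × 398.1 = 65.83 kg VSS/d.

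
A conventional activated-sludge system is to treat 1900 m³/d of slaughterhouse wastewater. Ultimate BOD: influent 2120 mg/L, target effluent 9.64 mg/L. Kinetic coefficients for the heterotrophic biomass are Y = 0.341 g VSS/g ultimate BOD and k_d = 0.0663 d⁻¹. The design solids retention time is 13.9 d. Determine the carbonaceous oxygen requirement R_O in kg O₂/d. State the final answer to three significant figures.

R_O ≈ 3000 kg O₂/d

Correct the yield for decay: Y_obs = Y/(1 + k_d θ_c) = 0.341 / (1 + 0.0663 × 13.9) = 0.341 / 1.922 = 0.1775.
Substrate removed = Q·(S₀ − S) = 1900 m³/d × (2120 − 9.64) g/m³ = 4.01×10^6 g/d = 4010 kg/d.
P_X = Y_obs·Q·(S₀ − S) = 0.1775 × 4010 = 711.6 kg VSS/d.
R_O = Q·(S₀ − S) − 1.42·P_X = 4010 − 1.42 × 711.6 = 2999 kg O₂/d.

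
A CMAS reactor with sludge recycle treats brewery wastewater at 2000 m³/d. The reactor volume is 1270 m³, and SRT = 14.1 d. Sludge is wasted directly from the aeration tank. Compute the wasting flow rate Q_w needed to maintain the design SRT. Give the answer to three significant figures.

Q_w ≈ 90.1 m³/d

For wasting at MLVSS concentration, Q_w = V/θ_c = 1270/14.1 = 90.07 m³/d.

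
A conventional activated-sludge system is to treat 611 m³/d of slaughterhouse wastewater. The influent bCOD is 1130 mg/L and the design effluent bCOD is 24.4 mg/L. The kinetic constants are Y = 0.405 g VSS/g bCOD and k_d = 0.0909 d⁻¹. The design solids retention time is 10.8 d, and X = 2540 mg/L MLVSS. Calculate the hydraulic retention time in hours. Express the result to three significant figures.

From the SRT design equation V = Y Q (S₀−S) θ_c / [X (1 + k_d θ_c)] = 0.405 × 611 × (1130 − 24.4) × 10.8 / [2540 × (1 + 0.0909 × 10.8)] = 2.95×10^6 / 5034 = 587.0 m³.
τ = V/Q = 587.0/611 = 0.9607 d, or 23.06 h.

τ ≈ 23.1 h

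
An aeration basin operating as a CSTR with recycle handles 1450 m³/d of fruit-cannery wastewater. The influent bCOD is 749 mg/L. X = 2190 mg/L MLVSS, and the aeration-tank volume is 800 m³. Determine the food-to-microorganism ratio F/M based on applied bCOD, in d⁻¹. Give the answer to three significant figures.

F/M ≈ 0.620 d⁻¹

F/M = Q·S₀ / (V·X) = 1450 × 749 / (800.0 × 2190) = 0.6199 g bCOD·(g VSS·d)⁻¹.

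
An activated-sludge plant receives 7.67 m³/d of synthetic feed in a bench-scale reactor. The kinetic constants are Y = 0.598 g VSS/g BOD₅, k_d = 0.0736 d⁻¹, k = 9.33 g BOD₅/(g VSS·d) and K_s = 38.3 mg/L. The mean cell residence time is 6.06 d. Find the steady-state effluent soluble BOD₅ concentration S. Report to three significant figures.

S ≈ 1.71 mg/L

From the Monod/SRT balance for a CMAS, S = K_s·(1+k_d θ_c)/[θ_c·(Y k − k_d) − 1] = 38.3 × (1 + 0.0736 × 6.06) / [6.06 × (0.598 × 9.33 − 0.0736) − 1] = 55.38 / 32.36 = 1.711 mg/L.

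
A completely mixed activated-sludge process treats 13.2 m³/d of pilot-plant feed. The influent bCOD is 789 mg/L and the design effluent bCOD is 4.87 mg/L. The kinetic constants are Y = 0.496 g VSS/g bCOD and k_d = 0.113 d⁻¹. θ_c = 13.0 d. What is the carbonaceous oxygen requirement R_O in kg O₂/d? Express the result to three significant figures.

Observed yield with endogenous decay: Y_obs = Y / (1 + k_d·θ_c) = 0.496 / (1 + 0.113 × 13.0) = 0.496 / 2.469 = 0.2009 g VSS/g bCOD.
Substrate removed = Q·(S₀ − S) = 13.2 m³/d × (789 − 4.87) g/m³ = 1.04×10^4 g/d = 10.35 kg/d.
Net sludge production P_X = 0.2009 × 10.35 = 2.079 kg VSS/d.
Carbonaceous O₂ demand = substrate oxidised − cell-mass equivalent = 10.35 − 1.42 × 2.079 = 7.398 kg O₂/d.

R_O ≈ 7.40 kg O₂/d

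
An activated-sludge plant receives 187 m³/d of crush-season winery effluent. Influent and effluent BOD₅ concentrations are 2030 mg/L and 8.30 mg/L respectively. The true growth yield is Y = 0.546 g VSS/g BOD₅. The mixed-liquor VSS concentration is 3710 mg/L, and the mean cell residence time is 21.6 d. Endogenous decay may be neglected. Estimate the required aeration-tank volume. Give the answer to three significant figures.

V ≈ 1200 m³

With k_d = 0 the design equation reduces to V = Y Q (S₀−S) θ_c / X = 0.546 × 187 × (2030 − 8.30) × 21.6 / 3710 = 1202 m³.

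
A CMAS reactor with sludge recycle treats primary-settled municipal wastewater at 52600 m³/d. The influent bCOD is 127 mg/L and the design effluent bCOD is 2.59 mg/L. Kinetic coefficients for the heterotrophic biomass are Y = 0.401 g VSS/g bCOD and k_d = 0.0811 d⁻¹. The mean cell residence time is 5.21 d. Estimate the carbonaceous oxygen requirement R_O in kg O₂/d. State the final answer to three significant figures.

R_O ≈ 3920 kg O₂/d

Y_obs = Y / (1 + k_d θ_c) = 0.401 / (1 + 0.0811 × 5.21) = 0.401 / 1.423 = 0.2819.
Substrate removed = Q·(S₀ − S) = 52600 m³/d × (127 − 2.59) g/m³ = 6.54×10^6 g/d = 6544 kg/d.
Net sludge production P_X = 0.2819 × 6544 = 1845 kg VSS/d.
Carbonaceous O₂ demand = substrate oxidised − cell-mass equivalent = 6544 − 1.42 × 1845 = 3925 kg O₂/d.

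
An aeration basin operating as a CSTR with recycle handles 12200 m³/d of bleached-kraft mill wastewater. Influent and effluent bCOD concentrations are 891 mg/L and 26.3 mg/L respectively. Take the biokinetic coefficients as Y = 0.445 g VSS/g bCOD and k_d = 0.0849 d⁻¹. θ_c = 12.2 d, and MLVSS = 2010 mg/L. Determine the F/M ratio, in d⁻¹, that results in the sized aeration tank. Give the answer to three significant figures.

F/M ≈ 0.386 d⁻¹

Steady-state biomass mass balance: V·X·(1 + k_d·θ_c) = Y·Q·(S₀ − S)·θ_c, so V = 0.445 × 12200 × (891 − 26.3) × 12.2 / [2010 × (1 + 0.0849 × 12.2)] = 5.73×10^7 / 4092 = 13996 m³.
Food-to-microorganism ratio F/M = Q S₀ / (V X) = 12200 × 891 / (13996 × 2010) = 0.3864 d⁻¹.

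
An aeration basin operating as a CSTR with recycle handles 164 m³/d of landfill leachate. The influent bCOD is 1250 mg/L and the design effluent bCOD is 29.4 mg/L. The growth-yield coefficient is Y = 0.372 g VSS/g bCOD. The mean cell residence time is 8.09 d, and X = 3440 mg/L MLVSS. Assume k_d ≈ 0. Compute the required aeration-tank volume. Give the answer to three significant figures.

Biomass mass balance (decay neglected): V·X = Y·Q·(S₀ − S)·θ_c, so V = 0.372 × 164 × (1250 − 29.4) × 8.09 / 3440 = 175.1 m³.

V ≈ 175 m³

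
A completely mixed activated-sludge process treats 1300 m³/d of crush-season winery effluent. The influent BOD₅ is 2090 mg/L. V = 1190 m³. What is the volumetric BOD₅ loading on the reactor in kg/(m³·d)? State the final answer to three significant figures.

L_v = Q S₀ / V = 1300 × 2090 × 10⁻³ / 1190 = 2.283 kg/(m³·d).

L_v ≈ 2.28 kg BOD₅/(m³·d)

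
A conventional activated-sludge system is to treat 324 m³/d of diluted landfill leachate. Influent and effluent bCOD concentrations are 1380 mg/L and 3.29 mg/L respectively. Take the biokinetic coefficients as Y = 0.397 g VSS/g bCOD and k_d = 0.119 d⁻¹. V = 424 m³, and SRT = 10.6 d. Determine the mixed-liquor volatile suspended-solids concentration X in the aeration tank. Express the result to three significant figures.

X ≈ 1960 mg/L

Solving the biomass balance for X: X = Y Q (S₀−S) θ_c / [V (1+k_d θ_c)] = 0.397 × 324 × (1380 − 3.29) × 10.6 / [424 × (1 + 0.119 × 10.6)] = 1958 mg/L.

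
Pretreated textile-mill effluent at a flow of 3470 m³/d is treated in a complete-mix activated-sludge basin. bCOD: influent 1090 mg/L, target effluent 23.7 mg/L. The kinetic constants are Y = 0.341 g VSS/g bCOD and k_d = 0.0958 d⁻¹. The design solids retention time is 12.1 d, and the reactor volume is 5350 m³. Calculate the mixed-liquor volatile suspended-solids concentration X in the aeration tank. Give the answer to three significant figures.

X ≈ 1320 mg/L

Solving the biomass balance for X: X = Y Q (S₀−S) θ_c / [V (1+k_d θ_c)] = 0.341 × 3470 × (1090 − 23.7) × 12.1 / [5350 × (1 + 0.0958 × 12.1)] = 1322 mg/L.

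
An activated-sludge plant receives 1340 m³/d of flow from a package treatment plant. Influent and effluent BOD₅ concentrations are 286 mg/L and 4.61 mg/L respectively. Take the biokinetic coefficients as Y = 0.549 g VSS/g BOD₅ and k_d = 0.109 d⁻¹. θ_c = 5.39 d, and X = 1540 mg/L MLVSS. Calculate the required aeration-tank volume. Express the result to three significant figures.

Steady-state biomass mass balance: V·X·(1 + k_d·θ_c) = Y·Q·(S₀ − S)·θ_c, so V = 0.549 × 1340 × (286 − 4.61) × 5.39 / [1540 × (1 + 0.109 × 5.39)] = 1.12×10^6 / 2445 = 456.4 m³.

V ≈ 456 m³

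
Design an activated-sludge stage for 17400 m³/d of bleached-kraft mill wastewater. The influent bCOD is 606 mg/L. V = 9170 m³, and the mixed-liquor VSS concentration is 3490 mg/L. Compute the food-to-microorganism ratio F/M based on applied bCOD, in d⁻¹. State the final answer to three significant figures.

F/M = Q·S₀ / (V·X) = 17400 × 606 / (9170 × 3490) = 0.3295 g bCOD·(g VSS·d)⁻¹.

F/M ≈ 0.329 d⁻¹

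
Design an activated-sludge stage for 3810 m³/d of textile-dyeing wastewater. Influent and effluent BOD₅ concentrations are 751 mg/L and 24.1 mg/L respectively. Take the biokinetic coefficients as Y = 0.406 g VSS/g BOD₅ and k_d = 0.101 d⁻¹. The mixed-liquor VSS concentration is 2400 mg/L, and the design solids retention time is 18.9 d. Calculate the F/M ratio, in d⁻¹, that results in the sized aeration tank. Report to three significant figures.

F/M ≈ 0.392 d⁻¹

Rearranging the biomass balance for a CMAS with decay, V = Y·Q·ΔS·θ_c / [X·(1+k_d θ_c)] = 0.406 × 3810 × (751 − 24.1) × 18.9 / [2400 × (1 + 0.101 × 18.9)] = 2.13×10^7 / 6981 = 3044 m³.
Food-to-microorganism ratio F/M = Q S₀ / (V X) = 3810 × 751 / (3044 × 2400) = 0.3917 d⁻¹.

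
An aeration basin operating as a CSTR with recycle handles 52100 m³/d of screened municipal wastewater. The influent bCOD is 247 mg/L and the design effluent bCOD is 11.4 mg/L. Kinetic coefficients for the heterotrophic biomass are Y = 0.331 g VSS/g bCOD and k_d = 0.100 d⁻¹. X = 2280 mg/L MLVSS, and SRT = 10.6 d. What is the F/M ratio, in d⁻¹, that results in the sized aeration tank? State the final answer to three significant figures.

F/M ≈ 0.616 d⁻¹

Steady-state biomass mass balance: V·X·(1 + k_d·θ_c) = Y·Q·(S₀ − S)·θ_c, so V = 0.331 × 52100 × (247 − 11.4) × 10.6 / [2280 × (1 + 0.100 × 10.6)] = 4.31×10^7 / 4697 = 9169 m³.
Food-to-microorganism ratio F/M = Q S₀ / (V X) = 52100 × 247 / (9169 × 2280) = 0.6155 d⁻¹.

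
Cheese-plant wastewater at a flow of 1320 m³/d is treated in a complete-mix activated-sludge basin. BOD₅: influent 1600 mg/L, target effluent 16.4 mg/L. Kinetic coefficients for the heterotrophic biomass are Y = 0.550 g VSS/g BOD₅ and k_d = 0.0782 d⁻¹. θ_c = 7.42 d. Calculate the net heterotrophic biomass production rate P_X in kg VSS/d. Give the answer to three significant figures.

The observed yield is Y_obs = Y/(1 + k_d·θ_c) = 0.550 / (1 + 0.0782 × 7.42) = 0.550 / 1.580 = 0.3480 g VSS per g BOD₅ removed.
Substrate removed = Q·(S₀ − S) = 1320 m³/d × (1600 − 16.4) g/m³ = 2.09×10^6 g/d = 2090 kg/d.
So the net sludge growth is P_X = 0.3480 × 2090 = 727.5 kg VSS/d.

P_X ≈ 728 kg VSS/d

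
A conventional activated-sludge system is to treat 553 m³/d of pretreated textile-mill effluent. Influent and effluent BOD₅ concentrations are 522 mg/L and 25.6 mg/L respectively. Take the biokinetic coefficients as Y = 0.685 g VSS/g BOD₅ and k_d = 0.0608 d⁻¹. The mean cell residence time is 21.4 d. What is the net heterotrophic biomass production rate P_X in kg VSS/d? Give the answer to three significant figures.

The observed yield is Y_obs = Y/(1 + k_d·θ_c) = 0.685 / (1 + 0.0608 × 21.4) = 0.685 / 2.301 = 0.2977 g VSS per g BOD₅ removed.
Mass of BOD₅ removed per day: Q(S₀ − S) = 553 × 496.4 g/m³ = 274.5 kg/d.
So the net sludge growth is P_X = 0.2977 × 274.5 = 81.72 kg VSS/d.

P_X ≈ 81.7 kg VSS/d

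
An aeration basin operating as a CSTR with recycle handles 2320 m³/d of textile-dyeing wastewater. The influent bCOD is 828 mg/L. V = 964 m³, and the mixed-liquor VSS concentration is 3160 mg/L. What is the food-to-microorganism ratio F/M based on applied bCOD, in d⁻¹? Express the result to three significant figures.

Food-to-microorganism ratio F/M = Q S₀ / (V X) = 2320 × 828 / (964.0 × 3160) = 0.6306 d⁻¹.

F/M ≈ 0.631 d⁻¹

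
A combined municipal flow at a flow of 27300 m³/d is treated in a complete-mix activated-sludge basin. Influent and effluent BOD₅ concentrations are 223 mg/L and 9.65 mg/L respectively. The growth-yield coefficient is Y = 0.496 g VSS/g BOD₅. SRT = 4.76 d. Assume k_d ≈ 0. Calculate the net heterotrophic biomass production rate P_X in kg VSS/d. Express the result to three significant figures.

P_X ≈ 2890 kg VSS/d

No decay correction is needed, so Y_obs = Y = 0.496.
Mass of BOD₅ removed per day: Q(S₀ − S) = 27300 × 213.3 g/m³ = 5824 kg/d.
Biomass produced: P_X = Y_obs·Q·ΔS = 0.4960 × 5824 ≈ 2889 kg VSS/d.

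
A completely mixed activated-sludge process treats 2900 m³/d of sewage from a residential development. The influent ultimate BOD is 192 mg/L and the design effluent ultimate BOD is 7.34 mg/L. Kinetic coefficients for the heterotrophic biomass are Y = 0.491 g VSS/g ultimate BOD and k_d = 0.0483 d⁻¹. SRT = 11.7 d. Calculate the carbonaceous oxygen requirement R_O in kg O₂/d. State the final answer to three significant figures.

R_O ≈ 297 kg O₂/d

Y_obs = Y / (1 + k_d θ_c) = 0.491 / (1 + 0.0483 × 11.7) = 0.491 / 1.565 = 0.3137.
Q·(S₀ − S) = 2900 × (192 − 7.34) × 10⁻³ = 535.5 kg/d removed.
P_X = Y_obs·Q·(S₀ − S) = 0.3137 × 535.5 = 168.0 kg VSS/d.
R_O = Q·ΔS − 1.42 P_X = 535.5 − 238.6 = 297.0 kg O₂/d.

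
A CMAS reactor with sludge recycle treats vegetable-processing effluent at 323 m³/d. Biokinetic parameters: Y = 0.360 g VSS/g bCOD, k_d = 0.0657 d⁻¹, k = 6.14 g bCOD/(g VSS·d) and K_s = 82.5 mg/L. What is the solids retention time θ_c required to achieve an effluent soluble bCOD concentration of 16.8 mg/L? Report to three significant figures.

Specific growth rate at S = 16.8 mg/L: μ = YkS/(K_s+S) = 0.360·6.14·16.8/(82.5+16.8) = 0.3740 d⁻¹.
Then 1/θ_c = μ − k_d = 0.3740 − 0.0657 = 0.3083 d⁻¹, giving θ_c = 3.244 d.

θ_c ≈ 3.24 d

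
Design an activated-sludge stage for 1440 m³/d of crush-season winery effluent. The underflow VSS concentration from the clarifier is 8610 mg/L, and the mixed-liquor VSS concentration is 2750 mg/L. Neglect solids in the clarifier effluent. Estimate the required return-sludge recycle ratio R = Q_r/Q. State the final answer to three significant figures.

R ≈ 0.469

Solids balance on the clarifier gives (1+R)X = R·X_r, so R = X/(X_r − X) = 2750 / (8610 − 2750) = 0.4693.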